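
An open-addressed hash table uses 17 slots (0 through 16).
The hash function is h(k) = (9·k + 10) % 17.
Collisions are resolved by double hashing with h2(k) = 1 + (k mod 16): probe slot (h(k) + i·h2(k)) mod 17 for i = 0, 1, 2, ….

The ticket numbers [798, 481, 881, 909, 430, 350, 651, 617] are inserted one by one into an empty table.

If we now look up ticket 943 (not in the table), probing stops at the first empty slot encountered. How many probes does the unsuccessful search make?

2

798 hashes to 1; slot 1 is free → place at 1.
481 hashes to 4; slot 4 is free → place at 4.
881 hashes to 0; slot 0 is free → place at 0.
909 hashes to 14; slot 14 is free → place at 14.
430 hashes to 4, h2=15; 4 taken → place at 2.
350 hashes to 15; slot 15 is free → place at 15.
651 hashes to 4, h2=12; 4 taken → place at 16.
617 hashes to 4, h2=10; 4,14 taken → place at 7.
Table: [881, 798, 430, _, 481, _, _, 617, _, _, _, _, _, _, 909, 350, 651]
Lookup 943: h=14, h2=16, probe 14,13 → slot 13 empty, not found.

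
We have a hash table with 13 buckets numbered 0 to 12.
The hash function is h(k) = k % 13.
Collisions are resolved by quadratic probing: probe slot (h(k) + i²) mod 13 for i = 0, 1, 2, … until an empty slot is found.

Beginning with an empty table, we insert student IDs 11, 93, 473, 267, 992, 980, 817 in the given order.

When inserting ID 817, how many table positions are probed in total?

11: h=11 -> slot 11
93: h=2 -> slot 2
473: h=5 -> slot 5
267: h=7 -> slot 7
992: h=4 -> slot 4
980: h=5, probe 5,6 -> slot 6
817: h=11, probe 11,12 -> slot 12
Table: [., ., 93, ., 992, 473, 980, 267, ., ., ., 11, 817]

2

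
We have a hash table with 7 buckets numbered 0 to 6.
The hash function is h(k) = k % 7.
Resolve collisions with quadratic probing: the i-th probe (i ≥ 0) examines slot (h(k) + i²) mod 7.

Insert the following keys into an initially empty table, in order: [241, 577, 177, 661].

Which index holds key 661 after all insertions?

241: h=3 -> slot 3
577: h=3, probe 3,4 -> slot 4
177: h=2 -> slot 2
661: h=3, probe 3,4,0 -> slot 0
Table: [661, ∅, 177, 241, 577, ∅, ∅]

0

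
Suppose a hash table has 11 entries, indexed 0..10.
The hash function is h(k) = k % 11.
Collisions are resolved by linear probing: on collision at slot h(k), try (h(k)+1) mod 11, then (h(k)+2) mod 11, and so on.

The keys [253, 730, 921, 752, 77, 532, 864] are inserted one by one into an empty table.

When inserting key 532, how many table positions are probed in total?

253: h=0 → slot 0
730: h=4 → slot 4
921: h=8 → slot 8
752: h=4, probe 4,5 → slot 5
77: h=0, probe 0,1 → slot 1
532: h=4, probe 4,5,6 → slot 6
864: h=6, probe 6,7 → slot 7
Table: [253, 77, ∅, ∅, 730, 752, 532, 864, 921, ∅, ∅]

3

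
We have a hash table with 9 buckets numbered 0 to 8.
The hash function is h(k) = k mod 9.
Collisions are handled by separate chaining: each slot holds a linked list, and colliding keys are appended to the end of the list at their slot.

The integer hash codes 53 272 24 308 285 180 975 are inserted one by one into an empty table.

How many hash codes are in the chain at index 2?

53 -> bucket 8
272 -> bucket 2
24 -> bucket 6
308 -> bucket 2 (collision)
285 -> bucket 6 (collision)
180 -> bucket 0
975 -> bucket 3
Final buckets:
0: 180
1: _
2: 272 -> 308
3: 975
4: _
5: _
6: 24 -> 285
7: _
8: 53

2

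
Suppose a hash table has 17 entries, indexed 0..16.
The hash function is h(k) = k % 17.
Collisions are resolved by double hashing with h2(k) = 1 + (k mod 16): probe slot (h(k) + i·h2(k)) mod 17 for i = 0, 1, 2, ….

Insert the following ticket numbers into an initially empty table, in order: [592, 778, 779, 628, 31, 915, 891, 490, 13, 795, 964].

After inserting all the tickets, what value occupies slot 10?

592: h=14 => slot 14
778: h=13 => slot 13
779: h=14, h2=12, probe 14,9 => slot 9
628: h=16 => slot 16
31: h=14, h2=16, probe 14,13,12 => slot 12
915: h=14, h2=4, probe 14,1 => slot 1
891: h=7 => slot 7
490: h=14, h2=11, probe 14,8 => slot 8
13: h=13, h2=14, probe 13,10 => slot 10
795: h=13, h2=12, probe 13,8,3 => slot 3
964: h=12, h2=5, probe 12,0 => slot 0
Table: [964, 915, ., 795, ., ., ., 891, 490, 779, 13, ., 31, 778, 592, ., 628]

13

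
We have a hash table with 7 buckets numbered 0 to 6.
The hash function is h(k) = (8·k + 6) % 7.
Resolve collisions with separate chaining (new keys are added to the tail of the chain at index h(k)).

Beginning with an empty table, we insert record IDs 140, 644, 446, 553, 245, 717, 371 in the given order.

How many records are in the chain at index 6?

5

Insert 140: h=6, bucket 6 empty -> new chain.
Insert 644: h=6, bucket 6 nonempty -> append to chain.
Insert 446: h=4, bucket 4 empty -> new chain.
Insert 553: h=6, bucket 6 nonempty -> append to chain.
Insert 245: h=6, bucket 6 nonempty -> append to chain.
Insert 717: h=2, bucket 2 empty -> new chain.
Insert 371: h=6, bucket 6 nonempty -> append to chain.
Final buckets:
0: —
1: —
2: 717
3: —
4: 446
5: —
6: 140 -> 644 -> 553 -> 245 -> 371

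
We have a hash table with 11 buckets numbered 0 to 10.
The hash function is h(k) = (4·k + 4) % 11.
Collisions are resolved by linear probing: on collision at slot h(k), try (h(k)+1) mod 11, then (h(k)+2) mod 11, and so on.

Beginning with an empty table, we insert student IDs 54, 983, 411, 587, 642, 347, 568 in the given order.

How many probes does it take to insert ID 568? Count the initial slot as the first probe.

5

54: h=0 → slot 0
983: h=9 → slot 9
411: h=9, probe 9,10 → slot 10
587: h=9, probe 9,10,0,1 → slot 1
642: h=9, probe 9,10,0,1,2 → slot 2
347: h=6 → slot 6
568: h=10, probe 10,0,1,2,3 → slot 3
Table: [54, 587, 642, 568, _, _, 347, _, _, 983, 411]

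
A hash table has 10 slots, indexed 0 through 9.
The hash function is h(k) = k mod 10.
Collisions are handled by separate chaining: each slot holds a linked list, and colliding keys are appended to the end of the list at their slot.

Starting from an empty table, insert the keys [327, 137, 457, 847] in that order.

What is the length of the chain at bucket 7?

327 -> bucket 7
137 -> bucket 7 (collision)
457 -> bucket 7 (collision)
847 -> bucket 7 (collision)
Final buckets:
0: -
1: -
2: -
3: -
4: -
5: -
6: -
7: 327 -> 137 -> 457 -> 847
8: -
9: -

4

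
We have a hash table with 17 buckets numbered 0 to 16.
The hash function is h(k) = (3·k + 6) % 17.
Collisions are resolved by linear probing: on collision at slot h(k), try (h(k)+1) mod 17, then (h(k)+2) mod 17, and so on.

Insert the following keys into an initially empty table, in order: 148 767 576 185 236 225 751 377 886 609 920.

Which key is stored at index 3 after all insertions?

Insert 148: h=8, slot 8 empty → index 8.
Insert 767: h=12, slot 12 empty → index 12.
Insert 576: h=0, slot 0 empty → index 0.
Insert 185: h=0, slot 0 occupied → index 1.
Insert 236: h=0, slots 0,1 occupied → index 2.
Insert 225: h=1, slots 1,2 occupied → index 3.
Insert 751: h=15, slot 15 empty → index 15.
Insert 377: h=15, slot 15 occupied → index 16.
Insert 886: h=12, slot 12 occupied → index 13.
Insert 609: h=14, slot 14 empty → index 14.
Insert 920: h=12, slots 12,13,14,15,16,0,1,2,3 occupied → index 4.
Table: [576, 185, 236, 225, 920, ., ., ., 148, ., ., ., 767, 886, 609, 751, 377]

225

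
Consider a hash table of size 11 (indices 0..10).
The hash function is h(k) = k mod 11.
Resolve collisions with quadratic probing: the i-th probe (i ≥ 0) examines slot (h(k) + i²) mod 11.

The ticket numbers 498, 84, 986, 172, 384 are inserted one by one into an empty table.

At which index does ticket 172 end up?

Insert 498: h=3, slot 3 empty => index 3.
Insert 84: h=7, slot 7 empty => index 7.
Insert 986: h=7, slot 7 occupied => index 8.
Insert 172: h=7, slots 7,8 occupied => index 0.
Insert 384: h=10, slot 10 empty => index 10.
Table: [172, _, _, 498, _, _, _, 84, 986, _, 384]

0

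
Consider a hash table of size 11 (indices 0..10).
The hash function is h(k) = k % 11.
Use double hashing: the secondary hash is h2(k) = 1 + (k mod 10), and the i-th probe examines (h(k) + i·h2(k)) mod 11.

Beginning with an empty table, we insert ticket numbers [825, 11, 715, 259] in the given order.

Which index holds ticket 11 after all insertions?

2

Insert 825: h=0, slot 0 empty → index 0.
Insert 11: h=0, h2=2, slot 0 occupied → index 2.
Insert 715: h=0, h2=6, slot 0 occupied → index 6.
Insert 259: h=6, h2=10, slot 6 occupied → index 5.
Table: [825, -, 11, -, -, 259, 715, -, -, -, -]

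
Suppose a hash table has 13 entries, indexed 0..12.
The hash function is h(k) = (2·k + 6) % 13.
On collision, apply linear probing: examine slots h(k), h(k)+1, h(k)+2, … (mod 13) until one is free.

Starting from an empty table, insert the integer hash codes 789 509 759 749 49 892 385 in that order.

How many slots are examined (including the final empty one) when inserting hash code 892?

789: h=11 → slot 11
509: h=10 → slot 10
759: h=3 → slot 3
749: h=9 → slot 9
49: h=0 → slot 0
892: h=9, probe 9,10,11,12 → slot 12
385: h=9, probe 9,10,11,12,0,1 → slot 1
Table: [49, 385, -, 759, -, -, -, -, -, 749, 509, 789, 892]

4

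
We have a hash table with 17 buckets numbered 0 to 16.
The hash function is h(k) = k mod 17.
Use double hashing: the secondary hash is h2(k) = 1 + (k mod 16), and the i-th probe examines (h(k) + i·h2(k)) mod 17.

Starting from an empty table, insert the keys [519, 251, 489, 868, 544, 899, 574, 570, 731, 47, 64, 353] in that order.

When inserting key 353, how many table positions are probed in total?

Insert 519: h=9, slot 9 empty => index 9.
Insert 251: h=13, slot 13 empty => index 13.
Insert 489: h=13, h2=10, slot 13 occupied => index 6.
Insert 868: h=1, slot 1 empty => index 1.
Insert 544: h=0, slot 0 empty => index 0.
Insert 899: h=15, slot 15 empty => index 15.
Insert 574: h=13, h2=15, slot 13 occupied => index 11.
Insert 570: h=9, h2=11, slot 9 occupied => index 3.
Insert 731: h=0, h2=12, slot 0 occupied => index 12.
Insert 47: h=13, h2=16, slots 13,12,11 occupied => index 10.
Insert 64: h=13, h2=1, slot 13 occupied => index 14.
Insert 353: h=13, h2=2, slots 13,15,0 occupied => index 2.
Table: [544, 868, 353, 570, —, —, 489, —, —, 519, 47, 574, 731, 251, 64, 899, —]

4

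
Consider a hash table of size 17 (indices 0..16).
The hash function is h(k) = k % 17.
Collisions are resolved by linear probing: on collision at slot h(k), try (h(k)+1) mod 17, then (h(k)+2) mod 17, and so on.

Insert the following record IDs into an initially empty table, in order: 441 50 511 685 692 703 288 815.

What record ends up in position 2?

288

441 hashes to 16; slot 16 is free -> place at 16.
50 hashes to 16; 16 taken -> place at 0.
511 hashes to 1; slot 1 is free -> place at 1.
685 hashes to 5; slot 5 is free -> place at 5.
692 hashes to 12; slot 12 is free -> place at 12.
703 hashes to 6; slot 6 is free -> place at 6.
288 hashes to 16; 16,0,1 taken -> place at 2.
815 hashes to 16; 16,0,1,2 taken -> place at 3.
Table: [50, 511, 288, 815, ., 685, 703, ., ., ., ., ., 692, ., ., ., 441]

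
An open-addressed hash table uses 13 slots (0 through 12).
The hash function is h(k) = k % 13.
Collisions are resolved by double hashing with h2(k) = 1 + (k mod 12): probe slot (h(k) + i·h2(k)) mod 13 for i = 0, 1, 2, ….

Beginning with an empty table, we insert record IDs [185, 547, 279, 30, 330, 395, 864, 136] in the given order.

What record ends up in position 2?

395

185: h=3 => slot 3
547: h=1 => slot 1
279: h=6 => slot 6
30: h=4 => slot 4
330: h=5 => slot 5
395: h=5, h2=12, probe 5,4,3,2 => slot 2
864: h=6, h2=1, probe 6,7 => slot 7
136: h=6, h2=5, probe 6,11 => slot 11
Table: [—, 547, 395, 185, 30, 330, 279, 864, —, —, —, 136, —]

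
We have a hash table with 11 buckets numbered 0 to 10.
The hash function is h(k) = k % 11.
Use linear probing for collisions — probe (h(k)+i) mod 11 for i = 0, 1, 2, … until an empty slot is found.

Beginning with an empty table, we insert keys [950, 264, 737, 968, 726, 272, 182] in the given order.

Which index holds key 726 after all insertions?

Insert 950: h=4, slot 4 empty -> index 4.
Insert 264: h=0, slot 0 empty -> index 0.
Insert 737: h=0, slot 0 occupied -> index 1.
Insert 968: h=0, slots 0,1 occupied -> index 2.
Insert 726: h=0, slots 0,1,2 occupied -> index 3.
Insert 272: h=8, slot 8 empty -> index 8.
Insert 182: h=6, slot 6 empty -> index 6.
Table: [264, 737, 968, 726, 950, ∅, 182, ∅, 272, ∅, ∅]

3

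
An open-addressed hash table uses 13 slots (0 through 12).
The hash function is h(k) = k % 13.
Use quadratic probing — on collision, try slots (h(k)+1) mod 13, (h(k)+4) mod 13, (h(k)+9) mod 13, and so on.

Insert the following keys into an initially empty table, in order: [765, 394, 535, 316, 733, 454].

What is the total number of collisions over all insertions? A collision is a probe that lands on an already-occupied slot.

2

765: h=11 -> slot 11
394: h=4 -> slot 4
535: h=2 -> slot 2
316: h=4, probe 4,5 -> slot 5
733: h=5, probe 5,6 -> slot 6
454: h=12 -> slot 12
Table: [—, —, 535, —, 394, 316, 733, —, —, —, —, 765, 454]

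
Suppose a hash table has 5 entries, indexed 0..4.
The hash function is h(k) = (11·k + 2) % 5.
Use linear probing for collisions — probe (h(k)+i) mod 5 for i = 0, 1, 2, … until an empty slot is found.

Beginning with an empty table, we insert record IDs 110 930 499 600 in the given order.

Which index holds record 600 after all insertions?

4

110 hashes to 2; slot 2 is free => place at 2.
930 hashes to 2; 2 taken => place at 3.
499 hashes to 1; slot 1 is free => place at 1.
600 hashes to 2; 2,3 taken => place at 4.
Table: [., 499, 110, 930, 600]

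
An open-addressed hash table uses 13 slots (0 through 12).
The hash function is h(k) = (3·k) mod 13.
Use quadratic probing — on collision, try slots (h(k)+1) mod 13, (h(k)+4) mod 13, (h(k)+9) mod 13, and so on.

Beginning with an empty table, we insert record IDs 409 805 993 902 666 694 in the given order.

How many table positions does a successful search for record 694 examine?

3

409: h=5 => slot 5
805: h=10 => slot 10
993: h=2 => slot 2
902: h=2, probe 2,3 => slot 3
666: h=9 => slot 9
694: h=2, probe 2,3,6 => slot 6
Table: [∅, ∅, 993, 902, ∅, 409, 694, ∅, ∅, 666, 805, ∅, ∅]
Lookup 694: h=2, probe 2,3,6 → found at 6.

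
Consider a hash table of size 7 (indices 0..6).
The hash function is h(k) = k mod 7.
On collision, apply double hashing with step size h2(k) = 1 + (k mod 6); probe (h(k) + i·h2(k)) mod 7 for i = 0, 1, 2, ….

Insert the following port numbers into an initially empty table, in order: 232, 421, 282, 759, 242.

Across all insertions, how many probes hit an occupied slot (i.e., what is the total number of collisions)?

232: h=1 → slot 1
421: h=1, h2=2, probe 1,3 → slot 3
282: h=2 → slot 2
759: h=3, h2=4, probe 3,0 → slot 0
242: h=4 → slot 4
Table: [759, 232, 282, 421, 242, ∅, ∅]

2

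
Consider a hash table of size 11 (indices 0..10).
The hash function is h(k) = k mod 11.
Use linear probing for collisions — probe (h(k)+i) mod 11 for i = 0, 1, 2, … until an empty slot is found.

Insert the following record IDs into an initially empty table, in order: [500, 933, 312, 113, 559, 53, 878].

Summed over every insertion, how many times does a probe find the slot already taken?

500: h=5 -> slot 5
933: h=9 -> slot 9
312: h=4 -> slot 4
113: h=3 -> slot 3
559: h=9, probe 9,10 -> slot 10
53: h=9, probe 9,10,0 -> slot 0
878: h=9, probe 9,10,0,1 -> slot 1
Table: [53, 878, —, 113, 312, 500, —, —, —, 933, 559]

6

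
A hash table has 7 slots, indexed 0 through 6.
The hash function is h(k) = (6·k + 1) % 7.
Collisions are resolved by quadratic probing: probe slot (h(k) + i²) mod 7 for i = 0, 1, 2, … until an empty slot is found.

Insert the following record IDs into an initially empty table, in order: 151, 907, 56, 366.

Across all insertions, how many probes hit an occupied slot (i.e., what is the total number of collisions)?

1

Insert 151: h=4, slot 4 empty -> index 4.
Insert 907: h=4, slot 4 occupied -> index 5.
Insert 56: h=1, slot 1 empty -> index 1.
Insert 366: h=6, slot 6 empty -> index 6.
Table: [∅, 56, ∅, ∅, 151, 907, 366]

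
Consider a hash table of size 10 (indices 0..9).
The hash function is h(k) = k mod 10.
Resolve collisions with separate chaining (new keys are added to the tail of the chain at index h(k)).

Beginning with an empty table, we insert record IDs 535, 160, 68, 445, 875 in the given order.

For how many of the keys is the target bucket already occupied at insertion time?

2

535 -> bucket 5
160 -> bucket 0
68 -> bucket 8
445 -> bucket 5 (collision)
875 -> bucket 5 (collision)
Final buckets:
0: 160
1: -
2: -
3: -
4: -
5: 535 -> 445 -> 875
6: -
7: -
8: 68
9: -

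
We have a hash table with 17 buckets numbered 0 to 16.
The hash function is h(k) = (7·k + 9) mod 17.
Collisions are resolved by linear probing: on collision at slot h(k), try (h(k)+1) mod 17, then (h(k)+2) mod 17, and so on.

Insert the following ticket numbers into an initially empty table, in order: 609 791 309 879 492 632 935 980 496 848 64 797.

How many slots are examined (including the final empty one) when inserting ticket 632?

2

Insert 609: h=5, slot 5 empty → index 5.
Insert 791: h=4, slot 4 empty → index 4.
Insert 309: h=13, slot 13 empty → index 13.
Insert 879: h=8, slot 8 empty → index 8.
Insert 492: h=2, slot 2 empty → index 2.
Insert 632: h=13, slot 13 occupied → index 14.
Insert 935: h=9, slot 9 empty → index 9.
Insert 980: h=1, slot 1 empty → index 1.
Insert 496: h=13, slots 13,14 occupied → index 15.
Insert 848: h=12, slot 12 empty → index 12.
Insert 64: h=15, slot 15 occupied → index 16.
Insert 797: h=12, slots 12,13,14,15,16 occupied → index 0.
Table: [797, 980, 492, —, 791, 609, —, —, 879, 935, —, —, 848, 309, 632, 496, 64]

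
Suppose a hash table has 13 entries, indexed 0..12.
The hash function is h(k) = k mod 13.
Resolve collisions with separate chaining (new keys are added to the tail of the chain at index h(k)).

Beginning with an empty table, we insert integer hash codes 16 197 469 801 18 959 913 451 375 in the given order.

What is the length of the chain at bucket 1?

1

Insert 16: h=3, bucket 3 empty -> new chain.
Insert 197: h=2, bucket 2 empty -> new chain.
Insert 469: h=1, bucket 1 empty -> new chain.
Insert 801: h=8, bucket 8 empty -> new chain.
Insert 18: h=5, bucket 5 empty -> new chain.
Insert 959: h=10, bucket 10 empty -> new chain.
Insert 913: h=3, bucket 3 nonempty -> append to chain.
Insert 451: h=9, bucket 9 empty -> new chain.
Insert 375: h=11, bucket 11 empty -> new chain.
Final buckets:
0: ∅
1: 469
2: 197
3: 16 -> 913
4: ∅
5: 18
6: ∅
7: ∅
8: 801
9: 451
10: 959
11: 375
12: ∅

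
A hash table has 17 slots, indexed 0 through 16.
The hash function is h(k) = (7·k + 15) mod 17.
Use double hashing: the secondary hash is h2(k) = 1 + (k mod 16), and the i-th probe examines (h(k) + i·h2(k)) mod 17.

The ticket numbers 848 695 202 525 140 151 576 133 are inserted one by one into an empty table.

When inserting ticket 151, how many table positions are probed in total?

3

Insert 848: h=1, slot 1 empty => index 1.
Insert 695: h=1, h2=8, slot 1 occupied => index 9.
Insert 202: h=1, h2=11, slot 1 occupied => index 12.
Insert 525: h=1, h2=14, slot 1 occupied => index 15.
Insert 140: h=9, h2=13, slot 9 occupied => index 5.
Insert 151: h=1, h2=8, slots 1,9 occupied => index 0.
Insert 576: h=1, h2=1, slot 1 occupied => index 2.
Insert 133: h=11, slot 11 empty => index 11.
Table: [151, 848, 576, ∅, ∅, 140, ∅, ∅, ∅, 695, ∅, 133, 202, ∅, ∅, 525, ∅]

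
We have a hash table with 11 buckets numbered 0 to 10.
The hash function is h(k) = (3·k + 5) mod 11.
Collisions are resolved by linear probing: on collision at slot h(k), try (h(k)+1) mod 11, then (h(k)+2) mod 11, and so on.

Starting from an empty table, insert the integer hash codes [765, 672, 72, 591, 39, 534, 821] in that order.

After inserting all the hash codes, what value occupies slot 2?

765 hashes to 1; slot 1 is free → place at 1.
672 hashes to 8; slot 8 is free → place at 8.
72 hashes to 1; 1 taken → place at 2.
591 hashes to 7; slot 7 is free → place at 7.
39 hashes to 1; 1,2 taken → place at 3.
534 hashes to 1; 1,2,3 taken → place at 4.
821 hashes to 4; 4 taken → place at 5.
Table: [-, 765, 72, 39, 534, 821, -, 591, 672, -, -]

72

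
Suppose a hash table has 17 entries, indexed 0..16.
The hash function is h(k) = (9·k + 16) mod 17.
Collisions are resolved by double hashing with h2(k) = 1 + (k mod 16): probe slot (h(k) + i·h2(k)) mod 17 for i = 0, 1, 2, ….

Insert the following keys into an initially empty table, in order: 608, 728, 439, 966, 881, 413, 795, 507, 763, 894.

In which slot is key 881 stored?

608 hashes to 14; slot 14 is free -> place at 14.
728 hashes to 6; slot 6 is free -> place at 6.
439 hashes to 6, h2=8; 6,14 taken -> place at 5.
966 hashes to 6, h2=7; 6 taken -> place at 13.
881 hashes to 6, h2=2; 6 taken -> place at 8.
413 hashes to 10; slot 10 is free -> place at 10.
795 hashes to 14, h2=12; 14 taken -> place at 9.
507 hashes to 6, h2=12; 6 taken -> place at 1.
763 hashes to 15; slot 15 is free -> place at 15.
894 hashes to 4; slot 4 is free -> place at 4.
Table: [—, 507, —, —, 894, 439, 728, —, 881, 795, 413, —, —, 966, 608, 763, —]

8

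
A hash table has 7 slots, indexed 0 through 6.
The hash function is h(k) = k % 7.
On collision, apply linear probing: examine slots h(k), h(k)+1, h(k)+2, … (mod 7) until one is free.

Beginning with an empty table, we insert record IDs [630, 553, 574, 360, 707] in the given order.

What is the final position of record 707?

4

Insert 630: h=0, slot 0 empty → index 0.
Insert 553: h=0, slot 0 occupied → index 1.
Insert 574: h=0, slots 0,1 occupied → index 2.
Insert 360: h=3, slot 3 empty → index 3.
Insert 707: h=0, slots 0,1,2,3 occupied → index 4.
Table: [630, 553, 574, 360, 707, ∅, ∅]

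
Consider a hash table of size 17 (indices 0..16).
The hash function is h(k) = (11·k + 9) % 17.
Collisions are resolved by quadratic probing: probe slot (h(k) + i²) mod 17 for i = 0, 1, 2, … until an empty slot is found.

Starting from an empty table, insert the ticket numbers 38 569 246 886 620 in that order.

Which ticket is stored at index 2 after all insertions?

38

38: h=2 => slot 2
569: h=12 => slot 12
246: h=12, probe 12,13 => slot 13
886: h=14 => slot 14
620: h=12, probe 12,13,16 => slot 16
Table: [∅, ∅, 38, ∅, ∅, ∅, ∅, ∅, ∅, ∅, ∅, ∅, 569, 246, 886, ∅, 620]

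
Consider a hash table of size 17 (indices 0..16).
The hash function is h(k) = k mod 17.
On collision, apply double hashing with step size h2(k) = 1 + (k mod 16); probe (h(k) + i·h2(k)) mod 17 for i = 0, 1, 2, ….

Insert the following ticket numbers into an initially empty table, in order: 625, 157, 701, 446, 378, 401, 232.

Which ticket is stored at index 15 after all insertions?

625 hashes to 13; slot 13 is free -> place at 13.
157 hashes to 4; slot 4 is free -> place at 4.
701 hashes to 4, h2=14; 4 taken -> place at 1.
446 hashes to 4, h2=15; 4 taken -> place at 2.
378 hashes to 4, h2=11; 4 taken -> place at 15.
401 hashes to 10; slot 10 is free -> place at 10.
232 hashes to 11; slot 11 is free -> place at 11.
Table: [—, 701, 446, —, 157, —, —, —, —, —, 401, 232, —, 625, —, 378, —]

378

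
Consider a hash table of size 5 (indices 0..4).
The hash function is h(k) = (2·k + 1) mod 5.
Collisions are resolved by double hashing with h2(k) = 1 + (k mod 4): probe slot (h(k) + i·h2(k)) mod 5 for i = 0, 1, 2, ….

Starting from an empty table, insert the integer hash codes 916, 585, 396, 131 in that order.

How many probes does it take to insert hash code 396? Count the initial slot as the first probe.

916: h=3 → slot 3
585: h=1 → slot 1
396: h=3, h2=1, probe 3,4 → slot 4
131: h=3, h2=4, probe 3,2 → slot 2
Table: [., 585, 131, 916, 396]

2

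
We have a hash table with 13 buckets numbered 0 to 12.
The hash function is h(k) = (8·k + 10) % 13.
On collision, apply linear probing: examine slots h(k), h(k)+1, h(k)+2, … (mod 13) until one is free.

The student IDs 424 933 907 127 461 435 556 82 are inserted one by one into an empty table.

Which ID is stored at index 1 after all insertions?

424: h=9 => slot 9
933: h=12 => slot 12
907: h=12, probe 12,0 => slot 0
127: h=12, probe 12,0,1 => slot 1
461: h=6 => slot 6
435: h=6, probe 6,7 => slot 7
556: h=12, probe 12,0,1,2 => slot 2
82: h=3 => slot 3
Table: [907, 127, 556, 82, —, —, 461, 435, —, 424, —, —, 933]

127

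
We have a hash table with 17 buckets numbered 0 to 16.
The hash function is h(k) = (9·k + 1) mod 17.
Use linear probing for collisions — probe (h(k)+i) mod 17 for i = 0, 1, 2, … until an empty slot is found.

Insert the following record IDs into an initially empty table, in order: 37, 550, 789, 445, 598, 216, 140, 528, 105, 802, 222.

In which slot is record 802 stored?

Insert 37: h=11, slot 11 empty -> index 11.
Insert 550: h=4, slot 4 empty -> index 4.
Insert 789: h=13, slot 13 empty -> index 13.
Insert 445: h=11, slot 11 occupied -> index 12.
Insert 598: h=11, slots 11,12,13 occupied -> index 14.
Insert 216: h=7, slot 7 empty -> index 7.
Insert 140: h=3, slot 3 empty -> index 3.
Insert 528: h=10, slot 10 empty -> index 10.
Insert 105: h=11, slots 11,12,13,14 occupied -> index 15.
Insert 802: h=11, slots 11,12,13,14,15 occupied -> index 16.
Insert 222: h=10, slots 10,11,12,13,14,15,16 occupied -> index 0.
Table: [222, ., ., 140, 550, ., ., 216, ., ., 528, 37, 445, 789, 598, 105, 802]

16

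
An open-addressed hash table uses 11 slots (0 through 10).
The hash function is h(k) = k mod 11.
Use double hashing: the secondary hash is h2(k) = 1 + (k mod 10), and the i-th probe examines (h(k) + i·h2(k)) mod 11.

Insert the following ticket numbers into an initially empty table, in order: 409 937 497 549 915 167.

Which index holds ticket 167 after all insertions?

4

409: h=2 => slot 2
937: h=2, h2=8, probe 2,10 => slot 10
497: h=2, h2=8, probe 2,10,7 => slot 7
549: h=10, h2=10, probe 10,9 => slot 9
915: h=2, h2=6, probe 2,8 => slot 8
167: h=2, h2=8, probe 2,10,7,4 => slot 4
Table: [-, -, 409, -, 167, -, -, 497, 915, 549, 937]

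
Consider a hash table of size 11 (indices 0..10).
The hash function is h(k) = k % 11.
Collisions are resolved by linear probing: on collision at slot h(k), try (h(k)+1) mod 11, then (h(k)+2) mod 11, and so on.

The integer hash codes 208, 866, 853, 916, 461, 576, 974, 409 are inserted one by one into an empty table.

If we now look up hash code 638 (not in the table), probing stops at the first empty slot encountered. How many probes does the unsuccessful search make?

2

208 hashes to 10; slot 10 is free => place at 10.
866 hashes to 8; slot 8 is free => place at 8.
853 hashes to 6; slot 6 is free => place at 6.
916 hashes to 3; slot 3 is free => place at 3.
461 hashes to 10; 10 taken => place at 0.
576 hashes to 4; slot 4 is free => place at 4.
974 hashes to 6; 6 taken => place at 7.
409 hashes to 2; slot 2 is free => place at 2.
Table: [461, -, 409, 916, 576, -, 853, 974, 866, -, 208]
Lookup 638: h=0, probe 0,1 → slot 1 empty, not found.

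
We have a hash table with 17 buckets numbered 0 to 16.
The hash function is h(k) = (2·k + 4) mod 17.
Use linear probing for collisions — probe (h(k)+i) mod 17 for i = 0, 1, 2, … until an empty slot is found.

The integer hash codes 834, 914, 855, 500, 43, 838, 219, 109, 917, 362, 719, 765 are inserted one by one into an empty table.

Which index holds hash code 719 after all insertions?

834: h=6 -> slot 6
914: h=13 -> slot 13
855: h=14 -> slot 14
500: h=1 -> slot 1
43: h=5 -> slot 5
838: h=14, probe 14,15 -> slot 15
219: h=0 -> slot 0
109: h=1, probe 1,2 -> slot 2
917: h=2, probe 2,3 -> slot 3
362: h=14, probe 14,15,16 -> slot 16
719: h=14, probe 14,15,16,0,1,2,3,4 -> slot 4
765: h=4, probe 4,5,6,7 -> slot 7
Table: [219, 500, 109, 917, 719, 43, 834, 765, _, _, _, _, _, 914, 855, 838, 362]

4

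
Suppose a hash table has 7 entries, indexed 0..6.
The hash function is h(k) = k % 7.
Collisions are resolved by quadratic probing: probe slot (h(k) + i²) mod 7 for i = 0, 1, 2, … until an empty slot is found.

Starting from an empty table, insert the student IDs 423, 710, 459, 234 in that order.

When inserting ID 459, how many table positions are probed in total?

423: h=3 => slot 3
710: h=3, probe 3,4 => slot 4
459: h=4, probe 4,5 => slot 5
234: h=3, probe 3,4,0 => slot 0
Table: [234, ∅, ∅, 423, 710, 459, ∅]

2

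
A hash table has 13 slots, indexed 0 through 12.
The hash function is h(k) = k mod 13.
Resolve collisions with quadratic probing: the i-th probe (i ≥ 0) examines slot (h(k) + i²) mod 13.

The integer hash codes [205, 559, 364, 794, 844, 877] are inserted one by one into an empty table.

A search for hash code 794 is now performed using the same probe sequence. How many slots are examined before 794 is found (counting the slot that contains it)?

Insert 205: h=10, slot 10 empty → index 10.
Insert 559: h=0, slot 0 empty → index 0.
Insert 364: h=0, slot 0 occupied → index 1.
Insert 794: h=1, slot 1 occupied → index 2.
Insert 844: h=12, slot 12 empty → index 12.
Insert 877: h=6, slot 6 empty → index 6.
Table: [559, 364, 794, —, —, —, 877, —, —, —, 205, —, 844]
Lookup 794: h=1, probe 1,2 → found at 2.

2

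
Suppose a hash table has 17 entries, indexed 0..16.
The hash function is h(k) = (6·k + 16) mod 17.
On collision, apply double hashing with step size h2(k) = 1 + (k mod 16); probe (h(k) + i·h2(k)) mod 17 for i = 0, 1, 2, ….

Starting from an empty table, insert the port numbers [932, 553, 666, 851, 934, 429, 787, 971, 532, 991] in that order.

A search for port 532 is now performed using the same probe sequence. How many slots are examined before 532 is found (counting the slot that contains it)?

6

932 hashes to 15; slot 15 is free => place at 15.
553 hashes to 2; slot 2 is free => place at 2.
666 hashes to 0; slot 0 is free => place at 0.
851 hashes to 5; slot 5 is free => place at 5.
934 hashes to 10; slot 10 is free => place at 10.
429 hashes to 6; slot 6 is free => place at 6.
787 hashes to 12; slot 12 is free => place at 12.
971 hashes to 11; slot 11 is free => place at 11.
532 hashes to 12, h2=5; 12,0,5,10,15 taken => place at 3.
991 hashes to 12, h2=16; 12,11,10 taken => place at 9.
Table: [666, -, 553, 532, -, 851, 429, -, -, 991, 934, 971, 787, -, -, 932, -]
Lookup 532: h=12, h2=5, probe 12,0,5,10,15,3 → found at 3.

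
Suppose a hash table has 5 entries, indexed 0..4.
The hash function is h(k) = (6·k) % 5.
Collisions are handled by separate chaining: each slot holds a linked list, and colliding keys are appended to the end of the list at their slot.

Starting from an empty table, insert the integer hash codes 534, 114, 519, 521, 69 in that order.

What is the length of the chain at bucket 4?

4

Insert 534: h=4, bucket 4 empty -> new chain.
Insert 114: h=4, bucket 4 nonempty -> append to chain.
Insert 519: h=4, bucket 4 nonempty -> append to chain.
Insert 521: h=1, bucket 1 empty -> new chain.
Insert 69: h=4, bucket 4 nonempty -> append to chain.
Final buckets:
0: _
1: 521
2: _
3: _
4: 534 -> 114 -> 519 -> 69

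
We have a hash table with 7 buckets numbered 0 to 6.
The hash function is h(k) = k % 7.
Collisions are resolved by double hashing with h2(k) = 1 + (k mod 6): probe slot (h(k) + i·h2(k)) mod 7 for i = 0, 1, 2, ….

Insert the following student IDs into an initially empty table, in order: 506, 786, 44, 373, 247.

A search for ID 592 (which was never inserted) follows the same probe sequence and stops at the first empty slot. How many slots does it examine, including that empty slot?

506 hashes to 2; slot 2 is free → place at 2.
786 hashes to 2, h2=1; 2 taken → place at 3.
44 hashes to 2, h2=3; 2 taken → place at 5.
373 hashes to 2, h2=2; 2 taken → place at 4.
247 hashes to 2, h2=2; 2,4 taken → place at 6.
Table: [_, _, 506, 786, 373, 44, 247]
Lookup 592: h=4, h2=5, probe 4,2,0 → slot 0 empty, not found.

3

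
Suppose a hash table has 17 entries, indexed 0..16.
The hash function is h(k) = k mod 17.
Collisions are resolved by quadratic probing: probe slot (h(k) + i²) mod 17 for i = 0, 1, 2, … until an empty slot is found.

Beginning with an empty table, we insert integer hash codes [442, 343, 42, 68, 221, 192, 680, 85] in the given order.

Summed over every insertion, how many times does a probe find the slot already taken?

10

442: h=0 -> slot 0
343: h=3 -> slot 3
42: h=8 -> slot 8
68: h=0, probe 0,1 -> slot 1
221: h=0, probe 0,1,4 -> slot 4
192: h=5 -> slot 5
680: h=0, probe 0,1,4,9 -> slot 9
85: h=0, probe 0,1,4,9,16 -> slot 16
Table: [442, 68, —, 343, 221, 192, —, —, 42, 680, —, —, —, —, —, —, 85]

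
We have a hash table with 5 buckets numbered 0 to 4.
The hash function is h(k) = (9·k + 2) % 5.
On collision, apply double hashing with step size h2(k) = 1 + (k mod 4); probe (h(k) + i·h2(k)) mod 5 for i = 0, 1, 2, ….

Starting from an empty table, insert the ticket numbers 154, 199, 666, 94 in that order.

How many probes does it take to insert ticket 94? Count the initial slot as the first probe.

154: h=3 -> slot 3
199: h=3, h2=4, probe 3,2 -> slot 2
666: h=1 -> slot 1
94: h=3, h2=3, probe 3,1,4 -> slot 4
Table: [-, 666, 199, 154, 94]

3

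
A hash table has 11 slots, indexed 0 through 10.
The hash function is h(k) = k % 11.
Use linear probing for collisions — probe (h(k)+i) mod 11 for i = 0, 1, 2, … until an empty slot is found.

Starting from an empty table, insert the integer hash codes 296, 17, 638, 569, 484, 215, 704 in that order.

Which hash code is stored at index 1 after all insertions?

484

296: h=10 -> slot 10
17: h=6 -> slot 6
638: h=0 -> slot 0
569: h=8 -> slot 8
484: h=0, probe 0,1 -> slot 1
215: h=6, probe 6,7 -> slot 7
704: h=0, probe 0,1,2 -> slot 2
Table: [638, 484, 704, -, -, -, 17, 215, 569, -, 296]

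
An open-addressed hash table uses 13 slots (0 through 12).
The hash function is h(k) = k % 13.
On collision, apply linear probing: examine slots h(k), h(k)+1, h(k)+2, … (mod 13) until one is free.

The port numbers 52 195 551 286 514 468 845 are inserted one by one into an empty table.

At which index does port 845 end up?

52 hashes to 0; slot 0 is free => place at 0.
195 hashes to 0; 0 taken => place at 1.
551 hashes to 5; slot 5 is free => place at 5.
286 hashes to 0; 0,1 taken => place at 2.
514 hashes to 7; slot 7 is free => place at 7.
468 hashes to 0; 0,1,2 taken => place at 3.
845 hashes to 0; 0,1,2,3 taken => place at 4.
Table: [52, 195, 286, 468, 845, 551, ∅, 514, ∅, ∅, ∅, ∅, ∅]

4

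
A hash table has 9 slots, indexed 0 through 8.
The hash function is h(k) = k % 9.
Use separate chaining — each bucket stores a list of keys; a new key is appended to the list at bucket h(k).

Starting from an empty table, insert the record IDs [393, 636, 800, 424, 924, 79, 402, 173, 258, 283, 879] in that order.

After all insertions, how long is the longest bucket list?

6

393 → bucket 6
636 → bucket 6 (collision)
800 → bucket 8
424 → bucket 1
924 → bucket 6 (collision)
79 → bucket 7
402 → bucket 6 (collision)
173 → bucket 2
258 → bucket 6 (collision)
283 → bucket 4
879 → bucket 6 (collision)
Final buckets:
0: _
1: 424
2: 173
3: _
4: 283
5: _
6: 393 -> 636 -> 924 -> 402 -> 258 -> 879
7: 79
8: 800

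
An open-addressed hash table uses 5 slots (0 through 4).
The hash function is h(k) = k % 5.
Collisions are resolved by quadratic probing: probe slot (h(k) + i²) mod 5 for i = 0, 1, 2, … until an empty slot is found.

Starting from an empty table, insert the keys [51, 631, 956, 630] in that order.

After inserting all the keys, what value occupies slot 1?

51

51: h=1 → slot 1
631: h=1, probe 1,2 → slot 2
956: h=1, probe 1,2,0 → slot 0
630: h=0, probe 0,1,4 → slot 4
Table: [956, 51, 631, -, 630]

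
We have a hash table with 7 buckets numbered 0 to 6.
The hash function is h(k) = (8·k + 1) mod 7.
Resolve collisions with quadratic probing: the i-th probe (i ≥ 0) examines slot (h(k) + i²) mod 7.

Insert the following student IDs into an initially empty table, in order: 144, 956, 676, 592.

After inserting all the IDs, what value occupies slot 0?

144: h=5 => slot 5
956: h=5, probe 5,6 => slot 6
676: h=5, probe 5,6,2 => slot 2
592: h=5, probe 5,6,2,0 => slot 0
Table: [592, ., 676, ., ., 144, 956]

592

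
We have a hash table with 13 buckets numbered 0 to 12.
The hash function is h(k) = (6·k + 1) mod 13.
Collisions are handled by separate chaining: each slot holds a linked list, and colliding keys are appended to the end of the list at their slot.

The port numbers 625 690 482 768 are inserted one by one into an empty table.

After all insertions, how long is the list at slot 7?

Insert 625: h=7, bucket 7 empty → new chain.
Insert 690: h=7, bucket 7 nonempty → append to chain.
Insert 482: h=7, bucket 7 nonempty → append to chain.
Insert 768: h=7, bucket 7 nonempty → append to chain.
Final buckets:
0: _
1: _
2: _
3: _
4: _
5: _
6: _
7: 625 -> 690 -> 482 -> 768
8: _
9: _
10: _
11: _
12: _

4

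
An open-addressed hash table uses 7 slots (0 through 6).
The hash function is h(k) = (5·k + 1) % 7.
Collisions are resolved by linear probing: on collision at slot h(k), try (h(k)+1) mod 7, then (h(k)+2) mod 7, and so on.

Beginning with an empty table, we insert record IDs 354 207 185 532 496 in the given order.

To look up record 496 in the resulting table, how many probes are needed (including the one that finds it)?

354 hashes to 0; slot 0 is free -> place at 0.
207 hashes to 0; 0 taken -> place at 1.
185 hashes to 2; slot 2 is free -> place at 2.
532 hashes to 1; 1,2 taken -> place at 3.
496 hashes to 3; 3 taken -> place at 4.
Table: [354, 207, 185, 532, 496, ., .]
Lookup 496: h=3, probe 3,4 → found at 4.

2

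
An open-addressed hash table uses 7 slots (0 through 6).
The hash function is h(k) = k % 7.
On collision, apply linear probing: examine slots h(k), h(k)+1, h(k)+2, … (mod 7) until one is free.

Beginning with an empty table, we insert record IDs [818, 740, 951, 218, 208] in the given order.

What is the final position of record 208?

Insert 818: h=6, slot 6 empty → index 6.
Insert 740: h=5, slot 5 empty → index 5.
Insert 951: h=6, slot 6 occupied → index 0.
Insert 218: h=1, slot 1 empty → index 1.
Insert 208: h=5, slots 5,6,0,1 occupied → index 2.
Table: [951, 218, 208, _, _, 740, 818]

2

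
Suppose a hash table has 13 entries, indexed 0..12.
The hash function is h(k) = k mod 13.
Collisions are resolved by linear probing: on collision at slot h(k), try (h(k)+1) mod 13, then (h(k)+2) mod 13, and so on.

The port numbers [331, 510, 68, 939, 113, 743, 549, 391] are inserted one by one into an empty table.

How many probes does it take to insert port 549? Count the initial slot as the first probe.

5

331: h=6 => slot 6
510: h=3 => slot 3
68: h=3, probe 3,4 => slot 4
939: h=3, probe 3,4,5 => slot 5
113: h=9 => slot 9
743: h=2 => slot 2
549: h=3, probe 3,4,5,6,7 => slot 7
391: h=1 => slot 1
Table: [-, 391, 743, 510, 68, 939, 331, 549, -, 113, -, -, -]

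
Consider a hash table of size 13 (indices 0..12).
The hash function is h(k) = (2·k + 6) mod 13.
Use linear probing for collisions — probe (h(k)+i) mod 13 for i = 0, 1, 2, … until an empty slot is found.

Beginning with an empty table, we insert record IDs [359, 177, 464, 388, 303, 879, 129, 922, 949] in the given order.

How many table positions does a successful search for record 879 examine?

359: h=9 → slot 9
177: h=9, probe 9,10 → slot 10
464: h=11 → slot 11
388: h=2 → slot 2
303: h=1 → slot 1
879: h=9, probe 9,10,11,12 → slot 12
129: h=4 → slot 4
922: h=4, probe 4,5 → slot 5
949: h=6 → slot 6
Table: [-, 303, 388, -, 129, 922, 949, -, -, 359, 177, 464, 879]
Lookup 879: h=9, probe 9,10,11,12 → found at 12.

4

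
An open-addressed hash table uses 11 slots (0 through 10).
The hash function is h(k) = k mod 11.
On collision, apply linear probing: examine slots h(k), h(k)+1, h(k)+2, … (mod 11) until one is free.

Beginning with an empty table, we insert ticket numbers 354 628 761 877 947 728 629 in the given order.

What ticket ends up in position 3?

761

354 hashes to 2; slot 2 is free → place at 2.
628 hashes to 1; slot 1 is free → place at 1.
761 hashes to 2; 2 taken → place at 3.
877 hashes to 8; slot 8 is free → place at 8.
947 hashes to 1; 1,2,3 taken → place at 4.
728 hashes to 2; 2,3,4 taken → place at 5.
629 hashes to 2; 2,3,4,5 taken → place at 6.
Table: [_, 628, 354, 761, 947, 728, 629, _, 877, _, _]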